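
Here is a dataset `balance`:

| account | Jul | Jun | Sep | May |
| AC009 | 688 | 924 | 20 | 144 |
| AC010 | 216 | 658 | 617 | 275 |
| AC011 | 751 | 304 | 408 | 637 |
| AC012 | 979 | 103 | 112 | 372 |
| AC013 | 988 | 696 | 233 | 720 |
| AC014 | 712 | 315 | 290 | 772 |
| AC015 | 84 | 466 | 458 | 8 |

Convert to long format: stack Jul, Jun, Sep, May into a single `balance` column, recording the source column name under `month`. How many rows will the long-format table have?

7 account values × 4 melted columns = 28 rows.

28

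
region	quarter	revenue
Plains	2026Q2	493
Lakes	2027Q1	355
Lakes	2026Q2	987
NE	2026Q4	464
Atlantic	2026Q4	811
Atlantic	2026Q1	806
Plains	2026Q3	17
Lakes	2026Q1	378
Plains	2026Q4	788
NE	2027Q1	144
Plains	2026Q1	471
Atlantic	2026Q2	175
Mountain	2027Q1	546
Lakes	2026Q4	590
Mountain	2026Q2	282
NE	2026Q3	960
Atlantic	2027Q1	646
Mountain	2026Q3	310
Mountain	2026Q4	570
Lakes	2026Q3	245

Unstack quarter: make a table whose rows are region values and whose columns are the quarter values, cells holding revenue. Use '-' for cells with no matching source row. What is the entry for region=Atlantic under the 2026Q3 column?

-

No long-format row has region=Atlantic and quarter=2026Q3, so the cell is -.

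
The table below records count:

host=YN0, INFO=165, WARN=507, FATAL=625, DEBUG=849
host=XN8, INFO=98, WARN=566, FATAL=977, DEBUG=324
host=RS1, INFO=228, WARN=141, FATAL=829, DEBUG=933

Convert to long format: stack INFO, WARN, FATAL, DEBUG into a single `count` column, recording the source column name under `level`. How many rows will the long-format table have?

3 host values × 4 melted columns = 12 rows.

12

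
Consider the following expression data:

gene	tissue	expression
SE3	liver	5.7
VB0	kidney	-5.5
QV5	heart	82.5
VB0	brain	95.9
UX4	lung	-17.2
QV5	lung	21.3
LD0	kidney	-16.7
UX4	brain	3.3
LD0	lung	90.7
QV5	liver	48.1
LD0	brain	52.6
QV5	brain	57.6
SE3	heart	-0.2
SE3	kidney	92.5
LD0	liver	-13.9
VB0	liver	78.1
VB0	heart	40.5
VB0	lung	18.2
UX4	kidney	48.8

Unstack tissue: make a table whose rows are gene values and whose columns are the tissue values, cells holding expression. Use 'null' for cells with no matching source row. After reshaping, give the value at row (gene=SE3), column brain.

No long-format row has gene=SE3 and tissue=brain, so the cell is null.

null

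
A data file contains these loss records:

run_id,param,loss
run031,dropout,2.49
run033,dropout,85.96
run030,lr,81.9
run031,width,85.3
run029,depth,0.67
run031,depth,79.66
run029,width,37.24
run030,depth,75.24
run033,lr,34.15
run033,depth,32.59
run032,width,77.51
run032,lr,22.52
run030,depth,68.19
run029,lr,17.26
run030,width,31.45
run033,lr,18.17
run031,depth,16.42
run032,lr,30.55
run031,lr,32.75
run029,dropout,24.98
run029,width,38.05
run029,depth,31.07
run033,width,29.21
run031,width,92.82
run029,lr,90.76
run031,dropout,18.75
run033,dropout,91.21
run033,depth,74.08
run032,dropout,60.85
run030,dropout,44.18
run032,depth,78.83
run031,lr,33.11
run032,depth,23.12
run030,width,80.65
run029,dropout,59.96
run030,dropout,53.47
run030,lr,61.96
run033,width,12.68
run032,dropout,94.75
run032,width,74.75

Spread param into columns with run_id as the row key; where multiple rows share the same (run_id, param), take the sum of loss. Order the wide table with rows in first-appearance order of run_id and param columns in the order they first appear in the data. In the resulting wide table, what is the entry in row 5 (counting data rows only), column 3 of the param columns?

With rows in first-appearance order of run_id, row 5 is run_id=run032. param columns in first-appearance order: dropout, lr, width, depth; column 3 is width.
Long rows with run_id=run032, param=width: 77.51 + 74.75 = 152.26.

152.26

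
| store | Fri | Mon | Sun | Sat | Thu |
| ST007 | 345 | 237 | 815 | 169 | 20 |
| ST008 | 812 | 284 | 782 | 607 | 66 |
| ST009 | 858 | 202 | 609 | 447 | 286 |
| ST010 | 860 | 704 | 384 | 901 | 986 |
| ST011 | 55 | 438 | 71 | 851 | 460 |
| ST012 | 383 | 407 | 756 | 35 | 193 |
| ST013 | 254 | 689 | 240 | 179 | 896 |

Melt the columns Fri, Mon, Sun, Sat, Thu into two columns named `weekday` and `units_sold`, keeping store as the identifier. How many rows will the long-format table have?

35

7 store values × 5 melted columns = 35 rows.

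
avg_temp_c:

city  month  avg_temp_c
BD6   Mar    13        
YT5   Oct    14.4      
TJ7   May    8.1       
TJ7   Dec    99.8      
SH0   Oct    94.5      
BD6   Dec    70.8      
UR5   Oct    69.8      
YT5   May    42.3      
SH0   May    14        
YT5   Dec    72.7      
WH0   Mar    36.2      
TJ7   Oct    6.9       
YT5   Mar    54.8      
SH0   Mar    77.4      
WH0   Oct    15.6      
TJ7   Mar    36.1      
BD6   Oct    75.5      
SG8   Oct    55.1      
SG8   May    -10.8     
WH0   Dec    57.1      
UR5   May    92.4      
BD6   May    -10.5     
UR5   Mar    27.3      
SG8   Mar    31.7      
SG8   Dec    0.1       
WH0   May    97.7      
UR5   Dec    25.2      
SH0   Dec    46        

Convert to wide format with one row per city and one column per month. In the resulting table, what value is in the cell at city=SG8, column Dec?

0.1

Wide layout: rows indexed by city, columns are the 4 distinct month values (Mar, Oct, May, Dec).
Cell (city=SG8, month=Dec) draws from the long row where city=SG8 and month=Dec, which has avg_temp_c=0.1.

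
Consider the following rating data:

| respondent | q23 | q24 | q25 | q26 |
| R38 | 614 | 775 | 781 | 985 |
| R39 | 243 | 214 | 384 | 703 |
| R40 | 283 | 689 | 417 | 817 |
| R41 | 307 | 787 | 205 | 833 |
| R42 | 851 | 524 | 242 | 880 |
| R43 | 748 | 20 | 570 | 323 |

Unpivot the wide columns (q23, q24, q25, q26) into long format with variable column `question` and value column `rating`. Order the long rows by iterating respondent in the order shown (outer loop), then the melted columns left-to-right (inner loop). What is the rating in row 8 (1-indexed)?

24 rows total (6 × 4). Row 8: index ⌊(8-1)/4⌋ = 1 into respondent → R39; (8-1) mod 4 = 3 into the melted columns → q26.
So row 8 is (R39, q26, 703); rating = 703.

703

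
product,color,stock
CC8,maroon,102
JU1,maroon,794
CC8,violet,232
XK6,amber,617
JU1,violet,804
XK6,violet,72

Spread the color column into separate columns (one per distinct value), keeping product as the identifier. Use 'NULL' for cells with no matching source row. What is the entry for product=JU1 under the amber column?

NULL

No long-format row has product=JU1 and color=amber, so the cell is NULL.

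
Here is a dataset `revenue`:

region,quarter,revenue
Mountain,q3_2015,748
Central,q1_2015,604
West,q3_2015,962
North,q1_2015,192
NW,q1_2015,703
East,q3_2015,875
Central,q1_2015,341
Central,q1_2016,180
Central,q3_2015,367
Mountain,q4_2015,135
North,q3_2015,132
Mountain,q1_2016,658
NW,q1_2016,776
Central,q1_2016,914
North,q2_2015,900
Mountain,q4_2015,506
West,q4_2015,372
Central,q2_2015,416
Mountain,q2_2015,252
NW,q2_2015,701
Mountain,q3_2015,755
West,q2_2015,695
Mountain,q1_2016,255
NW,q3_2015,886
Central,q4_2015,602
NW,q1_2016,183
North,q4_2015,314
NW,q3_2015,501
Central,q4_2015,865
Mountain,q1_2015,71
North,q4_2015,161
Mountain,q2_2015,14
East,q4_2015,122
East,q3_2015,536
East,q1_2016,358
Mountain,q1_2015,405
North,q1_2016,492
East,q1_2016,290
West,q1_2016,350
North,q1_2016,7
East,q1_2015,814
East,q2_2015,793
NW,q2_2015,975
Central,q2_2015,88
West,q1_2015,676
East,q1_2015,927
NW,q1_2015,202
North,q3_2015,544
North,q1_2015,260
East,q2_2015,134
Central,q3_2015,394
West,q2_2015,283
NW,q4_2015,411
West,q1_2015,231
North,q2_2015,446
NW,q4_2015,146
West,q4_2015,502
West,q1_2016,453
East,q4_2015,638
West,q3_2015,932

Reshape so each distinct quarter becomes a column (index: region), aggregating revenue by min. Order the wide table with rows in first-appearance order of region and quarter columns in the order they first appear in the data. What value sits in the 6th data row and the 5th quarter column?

134

With rows in first-appearance order of region, row 6 is region=East. quarter columns in first-appearance order: q3_2015, q1_2015, q1_2016, q4_2015, q2_2015; column 5 is q2_2015.
Long rows with region=East, quarter=q2_2015: min(793, 134) = 134.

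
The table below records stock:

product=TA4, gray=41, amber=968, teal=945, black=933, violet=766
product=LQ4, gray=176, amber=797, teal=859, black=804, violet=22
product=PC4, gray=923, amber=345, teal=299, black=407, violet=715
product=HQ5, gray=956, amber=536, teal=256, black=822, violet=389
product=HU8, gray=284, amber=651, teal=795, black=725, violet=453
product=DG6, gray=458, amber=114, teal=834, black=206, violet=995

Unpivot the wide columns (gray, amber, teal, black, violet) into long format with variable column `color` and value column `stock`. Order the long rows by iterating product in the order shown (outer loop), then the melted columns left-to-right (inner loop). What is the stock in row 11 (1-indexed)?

923

30 rows total (6 × 5). Row 11: index ⌊(11-1)/5⌋ = 2 into product → PC4; (11-1) mod 5 = 0 into the melted columns → gray.
So row 11 is (PC4, gray, 923); stock = 923.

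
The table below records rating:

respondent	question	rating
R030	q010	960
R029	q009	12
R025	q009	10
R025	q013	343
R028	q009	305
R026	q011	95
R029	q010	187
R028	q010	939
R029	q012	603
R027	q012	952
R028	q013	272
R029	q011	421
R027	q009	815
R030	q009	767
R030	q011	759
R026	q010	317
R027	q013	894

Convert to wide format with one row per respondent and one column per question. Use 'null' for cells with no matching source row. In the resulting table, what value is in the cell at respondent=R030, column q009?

The long row with respondent=R030, question=q009 has rating=767.

767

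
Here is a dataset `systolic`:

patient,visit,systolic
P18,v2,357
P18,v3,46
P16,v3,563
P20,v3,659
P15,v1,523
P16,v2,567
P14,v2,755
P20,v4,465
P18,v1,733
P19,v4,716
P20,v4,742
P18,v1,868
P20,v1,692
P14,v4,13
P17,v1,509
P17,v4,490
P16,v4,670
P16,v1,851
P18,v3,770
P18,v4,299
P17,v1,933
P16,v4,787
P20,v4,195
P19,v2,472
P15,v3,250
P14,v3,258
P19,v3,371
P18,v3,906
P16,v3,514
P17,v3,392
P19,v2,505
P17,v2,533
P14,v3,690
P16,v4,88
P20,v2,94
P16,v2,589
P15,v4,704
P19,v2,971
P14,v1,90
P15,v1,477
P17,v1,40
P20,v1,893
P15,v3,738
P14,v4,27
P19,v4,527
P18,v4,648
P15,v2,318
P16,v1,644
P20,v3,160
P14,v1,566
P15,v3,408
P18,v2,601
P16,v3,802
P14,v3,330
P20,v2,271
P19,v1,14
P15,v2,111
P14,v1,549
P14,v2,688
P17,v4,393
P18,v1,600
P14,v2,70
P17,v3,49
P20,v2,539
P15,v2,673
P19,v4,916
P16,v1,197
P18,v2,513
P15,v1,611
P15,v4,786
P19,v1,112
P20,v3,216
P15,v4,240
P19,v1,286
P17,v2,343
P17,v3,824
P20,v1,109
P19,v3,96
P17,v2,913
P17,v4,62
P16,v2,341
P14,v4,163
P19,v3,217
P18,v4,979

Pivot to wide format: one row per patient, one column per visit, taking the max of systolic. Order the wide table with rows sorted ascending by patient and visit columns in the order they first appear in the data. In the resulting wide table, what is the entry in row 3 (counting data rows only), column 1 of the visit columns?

589

With rows sorted ascending by patient, row 3 is patient=P16. visit columns in first-appearance order: v2, v3, v1, v4; column 1 is v2.
Long rows with patient=P16, visit=v2: max(567, 589, 341) = 589.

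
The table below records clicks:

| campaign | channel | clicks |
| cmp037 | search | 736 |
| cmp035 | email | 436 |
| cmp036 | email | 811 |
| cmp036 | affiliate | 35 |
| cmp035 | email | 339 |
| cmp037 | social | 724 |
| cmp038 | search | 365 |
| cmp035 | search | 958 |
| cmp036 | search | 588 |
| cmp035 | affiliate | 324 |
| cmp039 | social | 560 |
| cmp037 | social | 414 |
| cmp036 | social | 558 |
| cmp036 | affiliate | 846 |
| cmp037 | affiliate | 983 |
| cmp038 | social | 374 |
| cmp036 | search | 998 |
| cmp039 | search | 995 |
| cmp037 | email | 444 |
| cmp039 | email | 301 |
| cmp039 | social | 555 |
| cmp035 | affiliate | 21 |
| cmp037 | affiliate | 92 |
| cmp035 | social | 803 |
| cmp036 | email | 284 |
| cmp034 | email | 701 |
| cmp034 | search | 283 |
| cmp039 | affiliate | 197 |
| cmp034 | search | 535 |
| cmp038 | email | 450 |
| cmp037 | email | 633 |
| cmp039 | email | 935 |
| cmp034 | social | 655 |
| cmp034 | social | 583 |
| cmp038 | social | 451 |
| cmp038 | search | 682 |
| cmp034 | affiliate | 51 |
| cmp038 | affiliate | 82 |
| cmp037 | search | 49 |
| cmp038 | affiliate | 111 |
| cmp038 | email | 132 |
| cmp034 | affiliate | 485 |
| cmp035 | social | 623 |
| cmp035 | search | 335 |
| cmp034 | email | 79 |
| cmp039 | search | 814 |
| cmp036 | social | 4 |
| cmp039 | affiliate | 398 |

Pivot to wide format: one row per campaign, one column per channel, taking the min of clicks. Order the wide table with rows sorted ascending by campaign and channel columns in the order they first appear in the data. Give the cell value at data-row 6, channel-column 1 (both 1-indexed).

814

With rows sorted ascending by campaign, row 6 is campaign=cmp039. channel columns in first-appearance order: search, email, affiliate, social; column 1 is search.
Long rows with campaign=cmp039, channel=search: min(995, 814) = 814.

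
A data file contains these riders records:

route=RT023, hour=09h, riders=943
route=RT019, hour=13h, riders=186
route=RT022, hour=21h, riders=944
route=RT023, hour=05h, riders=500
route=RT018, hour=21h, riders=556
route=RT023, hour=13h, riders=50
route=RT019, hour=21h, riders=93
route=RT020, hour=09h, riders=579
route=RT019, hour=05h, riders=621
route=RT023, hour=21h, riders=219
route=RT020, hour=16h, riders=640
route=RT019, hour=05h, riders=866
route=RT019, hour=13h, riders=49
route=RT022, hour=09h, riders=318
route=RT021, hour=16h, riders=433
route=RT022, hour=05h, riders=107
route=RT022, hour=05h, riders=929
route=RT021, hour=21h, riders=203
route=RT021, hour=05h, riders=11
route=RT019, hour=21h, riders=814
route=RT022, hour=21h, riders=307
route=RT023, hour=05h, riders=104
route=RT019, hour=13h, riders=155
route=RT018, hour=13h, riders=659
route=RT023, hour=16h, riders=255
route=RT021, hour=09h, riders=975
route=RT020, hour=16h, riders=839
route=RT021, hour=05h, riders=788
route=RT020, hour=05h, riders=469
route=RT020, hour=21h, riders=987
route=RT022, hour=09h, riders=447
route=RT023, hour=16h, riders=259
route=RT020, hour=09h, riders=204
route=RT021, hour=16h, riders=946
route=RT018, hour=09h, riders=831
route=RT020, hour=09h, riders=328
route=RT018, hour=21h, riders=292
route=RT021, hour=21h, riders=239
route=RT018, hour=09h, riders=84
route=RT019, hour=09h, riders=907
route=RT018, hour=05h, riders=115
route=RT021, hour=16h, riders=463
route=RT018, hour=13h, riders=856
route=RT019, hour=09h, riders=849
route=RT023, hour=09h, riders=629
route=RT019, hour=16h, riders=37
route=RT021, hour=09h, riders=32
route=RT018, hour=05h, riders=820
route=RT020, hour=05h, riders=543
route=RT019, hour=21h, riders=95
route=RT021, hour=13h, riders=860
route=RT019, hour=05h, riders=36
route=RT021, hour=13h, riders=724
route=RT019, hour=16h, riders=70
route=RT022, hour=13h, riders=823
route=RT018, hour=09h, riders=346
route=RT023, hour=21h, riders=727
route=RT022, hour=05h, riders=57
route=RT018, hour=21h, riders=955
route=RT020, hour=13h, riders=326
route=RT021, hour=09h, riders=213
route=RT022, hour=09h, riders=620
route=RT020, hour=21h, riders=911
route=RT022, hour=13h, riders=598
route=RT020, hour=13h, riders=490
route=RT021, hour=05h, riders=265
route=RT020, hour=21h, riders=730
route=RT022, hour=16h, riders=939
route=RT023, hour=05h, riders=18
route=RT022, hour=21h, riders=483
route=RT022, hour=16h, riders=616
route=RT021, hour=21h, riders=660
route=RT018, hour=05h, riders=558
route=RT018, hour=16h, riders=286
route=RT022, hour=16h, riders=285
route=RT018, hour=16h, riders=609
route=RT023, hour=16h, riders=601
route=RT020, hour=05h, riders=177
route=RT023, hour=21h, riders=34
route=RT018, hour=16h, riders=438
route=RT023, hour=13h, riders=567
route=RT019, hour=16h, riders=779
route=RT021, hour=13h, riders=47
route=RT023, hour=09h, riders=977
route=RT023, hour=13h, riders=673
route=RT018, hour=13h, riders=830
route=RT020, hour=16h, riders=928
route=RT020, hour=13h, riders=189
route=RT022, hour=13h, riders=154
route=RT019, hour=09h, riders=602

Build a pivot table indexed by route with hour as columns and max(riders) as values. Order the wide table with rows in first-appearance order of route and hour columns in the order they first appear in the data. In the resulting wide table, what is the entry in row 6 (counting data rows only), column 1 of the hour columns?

975

With rows in first-appearance order of route, row 6 is route=RT021. hour columns in first-appearance order: 09h, 13h, 21h, 05h, 16h; column 1 is 09h.
Long rows with route=RT021, hour=09h: max(975, 32, 213) = 975.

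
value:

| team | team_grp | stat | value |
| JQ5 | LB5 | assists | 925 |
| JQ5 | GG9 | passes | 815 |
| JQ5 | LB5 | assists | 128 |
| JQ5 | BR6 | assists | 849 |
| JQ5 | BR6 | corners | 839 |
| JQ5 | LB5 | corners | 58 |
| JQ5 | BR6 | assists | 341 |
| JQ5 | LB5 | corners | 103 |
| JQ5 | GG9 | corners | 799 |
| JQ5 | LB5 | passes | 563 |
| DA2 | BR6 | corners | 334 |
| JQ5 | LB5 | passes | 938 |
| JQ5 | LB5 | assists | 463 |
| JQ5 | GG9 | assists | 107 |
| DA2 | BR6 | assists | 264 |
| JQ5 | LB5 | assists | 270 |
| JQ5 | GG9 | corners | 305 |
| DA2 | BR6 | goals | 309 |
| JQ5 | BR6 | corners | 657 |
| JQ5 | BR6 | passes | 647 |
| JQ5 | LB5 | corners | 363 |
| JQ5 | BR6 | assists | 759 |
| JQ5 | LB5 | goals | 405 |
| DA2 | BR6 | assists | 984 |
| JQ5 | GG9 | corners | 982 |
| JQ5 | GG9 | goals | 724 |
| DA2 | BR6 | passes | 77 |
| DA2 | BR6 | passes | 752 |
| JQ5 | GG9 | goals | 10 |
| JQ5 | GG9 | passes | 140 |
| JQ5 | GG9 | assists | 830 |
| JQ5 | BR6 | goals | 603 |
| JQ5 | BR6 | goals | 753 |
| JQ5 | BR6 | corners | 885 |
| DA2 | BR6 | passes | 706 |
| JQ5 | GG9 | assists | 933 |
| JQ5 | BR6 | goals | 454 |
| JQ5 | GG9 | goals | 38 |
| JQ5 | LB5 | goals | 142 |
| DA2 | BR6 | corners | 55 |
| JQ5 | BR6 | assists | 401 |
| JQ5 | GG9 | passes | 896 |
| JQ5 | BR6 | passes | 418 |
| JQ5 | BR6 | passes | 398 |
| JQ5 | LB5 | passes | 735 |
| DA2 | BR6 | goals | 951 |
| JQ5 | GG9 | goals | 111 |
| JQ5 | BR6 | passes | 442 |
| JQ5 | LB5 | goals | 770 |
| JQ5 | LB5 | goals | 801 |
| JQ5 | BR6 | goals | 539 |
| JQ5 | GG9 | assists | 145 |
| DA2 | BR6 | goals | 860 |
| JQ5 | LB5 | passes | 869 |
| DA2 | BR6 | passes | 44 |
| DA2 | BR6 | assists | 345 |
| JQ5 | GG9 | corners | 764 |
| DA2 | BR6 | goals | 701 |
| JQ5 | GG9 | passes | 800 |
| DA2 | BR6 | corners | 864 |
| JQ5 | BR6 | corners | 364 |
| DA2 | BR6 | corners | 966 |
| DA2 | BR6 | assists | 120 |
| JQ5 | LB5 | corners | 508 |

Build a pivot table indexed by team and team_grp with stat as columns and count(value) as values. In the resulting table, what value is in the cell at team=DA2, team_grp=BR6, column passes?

Rows with team=DA2, team_grp=BR6 and stat=passes: value values are 77, 752, 706, 44.
4 rows match — count = 4.

4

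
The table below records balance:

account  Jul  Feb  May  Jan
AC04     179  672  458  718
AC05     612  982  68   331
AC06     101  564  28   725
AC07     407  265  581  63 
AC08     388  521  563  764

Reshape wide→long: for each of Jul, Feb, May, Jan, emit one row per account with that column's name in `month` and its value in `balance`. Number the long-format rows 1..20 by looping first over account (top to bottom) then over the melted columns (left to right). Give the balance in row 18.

20 rows total (5 × 4). Row 18: index ⌊(18-1)/4⌋ = 4 into account → AC08; (18-1) mod 4 = 1 into the melted columns → Feb.
So row 18 is (AC08, Feb, 521); balance = 521.

521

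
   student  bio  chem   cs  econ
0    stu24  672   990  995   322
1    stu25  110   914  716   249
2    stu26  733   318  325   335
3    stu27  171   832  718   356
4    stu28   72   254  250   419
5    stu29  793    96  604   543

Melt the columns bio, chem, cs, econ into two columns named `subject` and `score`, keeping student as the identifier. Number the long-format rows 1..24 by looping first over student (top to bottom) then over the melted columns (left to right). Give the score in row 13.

171

24 rows total (6 × 4). Row 13: index ⌊(13-1)/4⌋ = 3 into student → stu27; (13-1) mod 4 = 0 into the melted columns → bio.
So row 13 is (stu27, bio, 171); score = 171.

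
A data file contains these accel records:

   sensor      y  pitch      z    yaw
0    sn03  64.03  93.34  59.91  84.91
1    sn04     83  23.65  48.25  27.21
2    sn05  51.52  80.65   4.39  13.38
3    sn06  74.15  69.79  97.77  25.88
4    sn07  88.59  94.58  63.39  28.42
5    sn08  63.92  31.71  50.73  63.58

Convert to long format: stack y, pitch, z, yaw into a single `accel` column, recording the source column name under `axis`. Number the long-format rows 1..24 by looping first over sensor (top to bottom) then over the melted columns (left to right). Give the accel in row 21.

24 rows total (6 × 4). Row 21: index ⌊(21-1)/4⌋ = 5 into sensor → sn08; (21-1) mod 4 = 0 into the melted columns → y.
So row 21 is (sn08, y, 63.92); accel = 63.92.

63.92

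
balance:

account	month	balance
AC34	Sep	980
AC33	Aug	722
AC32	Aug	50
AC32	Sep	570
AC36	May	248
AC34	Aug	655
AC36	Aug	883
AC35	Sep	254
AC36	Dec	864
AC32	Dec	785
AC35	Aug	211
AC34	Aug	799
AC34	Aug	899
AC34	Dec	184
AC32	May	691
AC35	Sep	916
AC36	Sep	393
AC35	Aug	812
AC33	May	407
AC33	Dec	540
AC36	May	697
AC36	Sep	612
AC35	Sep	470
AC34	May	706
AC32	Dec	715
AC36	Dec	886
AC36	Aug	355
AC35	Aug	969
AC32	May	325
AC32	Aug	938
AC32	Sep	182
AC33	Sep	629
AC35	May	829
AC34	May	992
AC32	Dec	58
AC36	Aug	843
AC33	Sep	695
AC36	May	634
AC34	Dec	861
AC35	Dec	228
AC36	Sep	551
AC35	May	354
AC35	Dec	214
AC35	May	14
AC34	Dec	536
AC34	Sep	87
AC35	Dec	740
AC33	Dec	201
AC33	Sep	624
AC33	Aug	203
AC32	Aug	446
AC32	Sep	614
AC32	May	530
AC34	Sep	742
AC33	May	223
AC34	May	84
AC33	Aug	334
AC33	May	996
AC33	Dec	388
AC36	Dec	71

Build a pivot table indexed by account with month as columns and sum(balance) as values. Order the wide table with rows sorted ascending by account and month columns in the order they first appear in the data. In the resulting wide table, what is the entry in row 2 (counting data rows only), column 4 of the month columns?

1129

With rows sorted ascending by account, row 2 is account=AC33. month columns in first-appearance order: Sep, Aug, May, Dec; column 4 is Dec.
Long rows with account=AC33, month=Dec: 540 + 201 + 388 = 1129.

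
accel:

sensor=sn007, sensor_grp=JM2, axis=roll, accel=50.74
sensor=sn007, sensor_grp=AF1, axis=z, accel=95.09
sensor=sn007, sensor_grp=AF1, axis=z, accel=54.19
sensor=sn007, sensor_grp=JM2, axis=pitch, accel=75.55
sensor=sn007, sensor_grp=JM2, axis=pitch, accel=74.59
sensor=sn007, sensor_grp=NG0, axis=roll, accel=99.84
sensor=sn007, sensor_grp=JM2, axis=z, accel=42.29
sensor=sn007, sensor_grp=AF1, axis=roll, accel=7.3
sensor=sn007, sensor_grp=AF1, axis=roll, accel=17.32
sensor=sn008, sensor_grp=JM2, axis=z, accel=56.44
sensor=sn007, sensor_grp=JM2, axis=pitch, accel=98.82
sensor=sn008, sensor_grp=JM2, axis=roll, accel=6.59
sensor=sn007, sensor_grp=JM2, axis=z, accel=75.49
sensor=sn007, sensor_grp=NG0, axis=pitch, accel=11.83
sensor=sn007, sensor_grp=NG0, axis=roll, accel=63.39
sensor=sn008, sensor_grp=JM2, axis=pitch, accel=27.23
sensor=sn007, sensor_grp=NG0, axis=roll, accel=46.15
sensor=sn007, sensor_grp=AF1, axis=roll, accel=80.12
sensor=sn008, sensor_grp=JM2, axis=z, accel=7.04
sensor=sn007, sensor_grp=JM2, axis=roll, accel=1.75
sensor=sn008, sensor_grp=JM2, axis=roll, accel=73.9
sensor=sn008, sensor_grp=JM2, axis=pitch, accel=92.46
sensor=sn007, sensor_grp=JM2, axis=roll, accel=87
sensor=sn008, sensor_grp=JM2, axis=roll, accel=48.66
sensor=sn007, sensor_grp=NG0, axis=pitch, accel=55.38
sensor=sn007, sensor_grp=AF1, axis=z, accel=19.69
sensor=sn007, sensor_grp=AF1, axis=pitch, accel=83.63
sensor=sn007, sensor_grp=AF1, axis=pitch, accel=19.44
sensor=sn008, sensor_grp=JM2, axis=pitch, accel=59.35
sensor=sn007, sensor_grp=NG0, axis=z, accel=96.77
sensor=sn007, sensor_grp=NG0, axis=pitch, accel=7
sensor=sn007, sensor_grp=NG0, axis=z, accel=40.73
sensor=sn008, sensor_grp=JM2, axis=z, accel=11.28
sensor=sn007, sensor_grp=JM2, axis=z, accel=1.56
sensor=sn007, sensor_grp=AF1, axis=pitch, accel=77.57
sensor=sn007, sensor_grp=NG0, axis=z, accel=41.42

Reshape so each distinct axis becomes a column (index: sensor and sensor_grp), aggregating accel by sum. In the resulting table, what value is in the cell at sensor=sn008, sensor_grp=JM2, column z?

74.76

Rows with sensor=sn008, sensor_grp=JM2 and axis=z: accel values are 56.44, 7.04, 11.28.
56.44 + 7.04 + 11.28 = 74.76.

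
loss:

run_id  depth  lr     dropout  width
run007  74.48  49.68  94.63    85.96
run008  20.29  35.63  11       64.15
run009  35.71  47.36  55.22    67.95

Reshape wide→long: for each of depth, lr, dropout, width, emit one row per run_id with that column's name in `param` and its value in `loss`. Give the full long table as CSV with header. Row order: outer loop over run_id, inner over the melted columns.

Each (run_id, column) pair becomes one row: 3 × 4 = 12 rows.
For example, (run007, depth) → loss=74.48.

run_id,param,loss
run007,depth,74.48
run007,lr,49.68
run007,dropout,94.63
run007,width,85.96
run008,depth,20.29
run008,lr,35.63
run008,dropout,11
run008,width,64.15
run009,depth,35.71
run009,lr,47.36
run009,dropout,55.22
run009,width,67.95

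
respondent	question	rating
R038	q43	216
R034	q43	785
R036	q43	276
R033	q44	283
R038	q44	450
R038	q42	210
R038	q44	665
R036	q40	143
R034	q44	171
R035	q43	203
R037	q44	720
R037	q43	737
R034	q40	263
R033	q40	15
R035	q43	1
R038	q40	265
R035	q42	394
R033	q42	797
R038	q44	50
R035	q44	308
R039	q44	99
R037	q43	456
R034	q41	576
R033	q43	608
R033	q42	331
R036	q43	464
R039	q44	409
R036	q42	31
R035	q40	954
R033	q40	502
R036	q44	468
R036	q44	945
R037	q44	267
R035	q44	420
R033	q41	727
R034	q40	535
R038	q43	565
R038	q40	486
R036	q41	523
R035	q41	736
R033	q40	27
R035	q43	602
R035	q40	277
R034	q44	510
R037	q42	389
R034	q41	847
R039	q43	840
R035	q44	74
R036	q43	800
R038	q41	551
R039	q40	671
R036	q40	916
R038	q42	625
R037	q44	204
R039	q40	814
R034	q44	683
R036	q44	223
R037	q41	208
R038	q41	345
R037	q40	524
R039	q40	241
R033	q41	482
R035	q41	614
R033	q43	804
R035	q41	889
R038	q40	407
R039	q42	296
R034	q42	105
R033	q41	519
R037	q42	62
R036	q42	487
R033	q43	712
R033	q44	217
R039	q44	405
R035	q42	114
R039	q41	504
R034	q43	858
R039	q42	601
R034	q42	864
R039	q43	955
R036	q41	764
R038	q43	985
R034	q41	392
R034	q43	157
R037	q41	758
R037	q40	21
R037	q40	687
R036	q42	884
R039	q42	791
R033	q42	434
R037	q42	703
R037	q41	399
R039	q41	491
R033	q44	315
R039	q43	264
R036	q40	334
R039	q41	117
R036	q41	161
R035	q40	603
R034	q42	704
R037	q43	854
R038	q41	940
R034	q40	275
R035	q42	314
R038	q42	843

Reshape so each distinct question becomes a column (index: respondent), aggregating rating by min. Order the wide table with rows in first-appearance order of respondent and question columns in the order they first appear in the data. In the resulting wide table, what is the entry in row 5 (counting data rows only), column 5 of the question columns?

With rows in first-appearance order of respondent, row 5 is respondent=R035. question columns in first-appearance order: q43, q44, q42, q40, q41; column 5 is q41.
Long rows with respondent=R035, question=q41: min(736, 614, 889) = 614.

614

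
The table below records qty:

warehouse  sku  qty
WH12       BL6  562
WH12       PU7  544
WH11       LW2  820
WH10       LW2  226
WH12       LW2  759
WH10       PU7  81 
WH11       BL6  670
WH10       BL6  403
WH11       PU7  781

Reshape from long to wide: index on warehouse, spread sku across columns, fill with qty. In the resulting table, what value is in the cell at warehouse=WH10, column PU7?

Wide layout: rows indexed by warehouse, columns are the 3 distinct sku values (BL6, PU7, LW2).
Cell (warehouse=WH10, sku=PU7) draws from the long row where warehouse=WH10 and sku=PU7, which has qty=81.

81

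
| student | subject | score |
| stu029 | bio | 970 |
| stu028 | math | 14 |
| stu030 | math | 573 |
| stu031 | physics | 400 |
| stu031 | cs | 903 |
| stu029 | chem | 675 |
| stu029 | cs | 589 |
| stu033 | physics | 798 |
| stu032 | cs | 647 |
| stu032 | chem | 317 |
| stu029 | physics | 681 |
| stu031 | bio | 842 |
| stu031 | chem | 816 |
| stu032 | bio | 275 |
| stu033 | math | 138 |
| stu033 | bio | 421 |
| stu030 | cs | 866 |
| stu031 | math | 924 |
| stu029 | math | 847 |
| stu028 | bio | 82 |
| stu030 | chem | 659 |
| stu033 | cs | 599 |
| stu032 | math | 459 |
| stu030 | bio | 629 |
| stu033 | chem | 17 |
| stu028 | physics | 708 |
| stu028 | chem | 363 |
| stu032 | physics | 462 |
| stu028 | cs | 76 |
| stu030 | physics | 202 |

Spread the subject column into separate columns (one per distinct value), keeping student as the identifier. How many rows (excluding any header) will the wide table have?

6

6 distinct student values → 6 rows.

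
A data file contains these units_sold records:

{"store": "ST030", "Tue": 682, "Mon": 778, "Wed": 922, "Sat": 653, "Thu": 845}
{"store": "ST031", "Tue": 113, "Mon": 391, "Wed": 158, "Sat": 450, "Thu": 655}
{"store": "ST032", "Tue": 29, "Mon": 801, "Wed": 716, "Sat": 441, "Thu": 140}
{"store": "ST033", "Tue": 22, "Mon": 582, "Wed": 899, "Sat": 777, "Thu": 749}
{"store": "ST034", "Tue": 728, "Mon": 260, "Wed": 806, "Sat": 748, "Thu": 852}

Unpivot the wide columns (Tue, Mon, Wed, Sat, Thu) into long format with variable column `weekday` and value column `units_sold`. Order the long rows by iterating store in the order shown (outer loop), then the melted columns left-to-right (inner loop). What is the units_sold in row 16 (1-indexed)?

22

25 rows total (5 × 5). Row 16: index ⌊(16-1)/5⌋ = 3 into store → ST033; (16-1) mod 5 = 0 into the melted columns → Tue.
So row 16 is (ST033, Tue, 22); units_sold = 22.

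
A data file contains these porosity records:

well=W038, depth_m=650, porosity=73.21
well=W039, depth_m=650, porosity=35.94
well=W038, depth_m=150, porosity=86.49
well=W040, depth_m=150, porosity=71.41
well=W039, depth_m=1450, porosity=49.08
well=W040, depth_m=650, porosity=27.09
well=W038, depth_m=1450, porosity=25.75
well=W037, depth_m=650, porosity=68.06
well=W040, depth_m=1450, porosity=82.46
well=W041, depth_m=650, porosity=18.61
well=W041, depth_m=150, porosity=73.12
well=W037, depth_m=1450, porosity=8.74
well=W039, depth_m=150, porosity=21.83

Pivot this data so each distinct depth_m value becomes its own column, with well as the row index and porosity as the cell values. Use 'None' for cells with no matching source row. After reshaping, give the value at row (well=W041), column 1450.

No long-format row has well=W041 and depth_m=1450, so the cell is None.

None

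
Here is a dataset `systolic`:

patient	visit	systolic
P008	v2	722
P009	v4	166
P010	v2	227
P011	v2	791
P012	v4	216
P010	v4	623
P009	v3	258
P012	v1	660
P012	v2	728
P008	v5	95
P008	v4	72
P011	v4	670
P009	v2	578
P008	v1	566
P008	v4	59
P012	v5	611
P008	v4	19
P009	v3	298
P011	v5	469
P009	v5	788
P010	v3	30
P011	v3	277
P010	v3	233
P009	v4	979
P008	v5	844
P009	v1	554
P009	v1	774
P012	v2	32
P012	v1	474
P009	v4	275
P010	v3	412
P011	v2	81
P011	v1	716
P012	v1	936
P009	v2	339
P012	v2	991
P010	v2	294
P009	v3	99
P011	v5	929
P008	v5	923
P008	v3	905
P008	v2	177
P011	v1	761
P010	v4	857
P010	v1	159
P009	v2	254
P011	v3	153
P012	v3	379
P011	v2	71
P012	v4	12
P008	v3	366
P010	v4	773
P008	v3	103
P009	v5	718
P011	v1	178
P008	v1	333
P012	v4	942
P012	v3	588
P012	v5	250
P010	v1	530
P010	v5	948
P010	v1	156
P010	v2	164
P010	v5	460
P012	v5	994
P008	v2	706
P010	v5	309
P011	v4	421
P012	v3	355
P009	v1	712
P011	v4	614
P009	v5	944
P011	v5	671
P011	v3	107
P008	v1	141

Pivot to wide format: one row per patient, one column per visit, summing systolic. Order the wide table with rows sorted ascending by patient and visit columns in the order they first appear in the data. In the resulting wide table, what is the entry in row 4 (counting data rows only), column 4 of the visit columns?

With rows sorted ascending by patient, row 4 is patient=P011. visit columns in first-appearance order: v2, v4, v3, v1, v5; column 4 is v1.
Long rows with patient=P011, visit=v1: 716 + 761 + 178 = 1655.

1655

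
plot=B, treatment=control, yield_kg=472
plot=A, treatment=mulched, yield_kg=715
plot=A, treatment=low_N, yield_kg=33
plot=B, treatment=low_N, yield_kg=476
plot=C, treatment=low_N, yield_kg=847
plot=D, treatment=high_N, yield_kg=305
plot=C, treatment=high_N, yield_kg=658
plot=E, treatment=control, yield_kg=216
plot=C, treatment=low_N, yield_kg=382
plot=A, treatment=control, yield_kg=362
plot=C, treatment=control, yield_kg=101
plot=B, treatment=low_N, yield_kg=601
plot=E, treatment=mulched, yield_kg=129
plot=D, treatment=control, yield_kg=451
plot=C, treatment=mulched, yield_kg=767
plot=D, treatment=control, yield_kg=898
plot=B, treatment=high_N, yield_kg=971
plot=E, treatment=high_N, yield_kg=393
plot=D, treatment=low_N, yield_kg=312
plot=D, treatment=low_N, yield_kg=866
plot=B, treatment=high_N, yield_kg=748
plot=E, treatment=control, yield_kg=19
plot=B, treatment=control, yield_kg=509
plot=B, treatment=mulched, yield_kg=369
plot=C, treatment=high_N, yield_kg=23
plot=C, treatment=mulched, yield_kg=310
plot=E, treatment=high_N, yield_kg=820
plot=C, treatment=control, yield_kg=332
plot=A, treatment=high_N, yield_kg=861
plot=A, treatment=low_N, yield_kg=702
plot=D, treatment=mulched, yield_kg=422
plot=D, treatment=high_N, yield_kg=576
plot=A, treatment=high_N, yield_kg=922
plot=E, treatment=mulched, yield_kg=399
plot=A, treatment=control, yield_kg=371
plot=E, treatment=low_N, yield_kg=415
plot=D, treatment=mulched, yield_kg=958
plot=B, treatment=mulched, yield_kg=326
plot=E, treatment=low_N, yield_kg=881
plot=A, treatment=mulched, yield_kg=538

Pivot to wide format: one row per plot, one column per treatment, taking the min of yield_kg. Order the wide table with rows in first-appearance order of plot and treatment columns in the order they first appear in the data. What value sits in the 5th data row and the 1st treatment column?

With rows in first-appearance order of plot, row 5 is plot=E. treatment columns in first-appearance order: control, mulched, low_N, high_N; column 1 is control.
Long rows with plot=E, treatment=control: min(216, 19) = 19.

19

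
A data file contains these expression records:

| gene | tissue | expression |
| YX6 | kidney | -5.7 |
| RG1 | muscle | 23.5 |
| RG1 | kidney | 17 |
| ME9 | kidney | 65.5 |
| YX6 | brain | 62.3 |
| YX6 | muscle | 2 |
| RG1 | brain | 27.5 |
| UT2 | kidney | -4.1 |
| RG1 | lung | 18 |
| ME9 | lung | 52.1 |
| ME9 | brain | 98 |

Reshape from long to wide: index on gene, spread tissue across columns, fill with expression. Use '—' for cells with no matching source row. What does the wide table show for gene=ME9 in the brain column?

The long row with gene=ME9, tissue=brain has expression=98.

98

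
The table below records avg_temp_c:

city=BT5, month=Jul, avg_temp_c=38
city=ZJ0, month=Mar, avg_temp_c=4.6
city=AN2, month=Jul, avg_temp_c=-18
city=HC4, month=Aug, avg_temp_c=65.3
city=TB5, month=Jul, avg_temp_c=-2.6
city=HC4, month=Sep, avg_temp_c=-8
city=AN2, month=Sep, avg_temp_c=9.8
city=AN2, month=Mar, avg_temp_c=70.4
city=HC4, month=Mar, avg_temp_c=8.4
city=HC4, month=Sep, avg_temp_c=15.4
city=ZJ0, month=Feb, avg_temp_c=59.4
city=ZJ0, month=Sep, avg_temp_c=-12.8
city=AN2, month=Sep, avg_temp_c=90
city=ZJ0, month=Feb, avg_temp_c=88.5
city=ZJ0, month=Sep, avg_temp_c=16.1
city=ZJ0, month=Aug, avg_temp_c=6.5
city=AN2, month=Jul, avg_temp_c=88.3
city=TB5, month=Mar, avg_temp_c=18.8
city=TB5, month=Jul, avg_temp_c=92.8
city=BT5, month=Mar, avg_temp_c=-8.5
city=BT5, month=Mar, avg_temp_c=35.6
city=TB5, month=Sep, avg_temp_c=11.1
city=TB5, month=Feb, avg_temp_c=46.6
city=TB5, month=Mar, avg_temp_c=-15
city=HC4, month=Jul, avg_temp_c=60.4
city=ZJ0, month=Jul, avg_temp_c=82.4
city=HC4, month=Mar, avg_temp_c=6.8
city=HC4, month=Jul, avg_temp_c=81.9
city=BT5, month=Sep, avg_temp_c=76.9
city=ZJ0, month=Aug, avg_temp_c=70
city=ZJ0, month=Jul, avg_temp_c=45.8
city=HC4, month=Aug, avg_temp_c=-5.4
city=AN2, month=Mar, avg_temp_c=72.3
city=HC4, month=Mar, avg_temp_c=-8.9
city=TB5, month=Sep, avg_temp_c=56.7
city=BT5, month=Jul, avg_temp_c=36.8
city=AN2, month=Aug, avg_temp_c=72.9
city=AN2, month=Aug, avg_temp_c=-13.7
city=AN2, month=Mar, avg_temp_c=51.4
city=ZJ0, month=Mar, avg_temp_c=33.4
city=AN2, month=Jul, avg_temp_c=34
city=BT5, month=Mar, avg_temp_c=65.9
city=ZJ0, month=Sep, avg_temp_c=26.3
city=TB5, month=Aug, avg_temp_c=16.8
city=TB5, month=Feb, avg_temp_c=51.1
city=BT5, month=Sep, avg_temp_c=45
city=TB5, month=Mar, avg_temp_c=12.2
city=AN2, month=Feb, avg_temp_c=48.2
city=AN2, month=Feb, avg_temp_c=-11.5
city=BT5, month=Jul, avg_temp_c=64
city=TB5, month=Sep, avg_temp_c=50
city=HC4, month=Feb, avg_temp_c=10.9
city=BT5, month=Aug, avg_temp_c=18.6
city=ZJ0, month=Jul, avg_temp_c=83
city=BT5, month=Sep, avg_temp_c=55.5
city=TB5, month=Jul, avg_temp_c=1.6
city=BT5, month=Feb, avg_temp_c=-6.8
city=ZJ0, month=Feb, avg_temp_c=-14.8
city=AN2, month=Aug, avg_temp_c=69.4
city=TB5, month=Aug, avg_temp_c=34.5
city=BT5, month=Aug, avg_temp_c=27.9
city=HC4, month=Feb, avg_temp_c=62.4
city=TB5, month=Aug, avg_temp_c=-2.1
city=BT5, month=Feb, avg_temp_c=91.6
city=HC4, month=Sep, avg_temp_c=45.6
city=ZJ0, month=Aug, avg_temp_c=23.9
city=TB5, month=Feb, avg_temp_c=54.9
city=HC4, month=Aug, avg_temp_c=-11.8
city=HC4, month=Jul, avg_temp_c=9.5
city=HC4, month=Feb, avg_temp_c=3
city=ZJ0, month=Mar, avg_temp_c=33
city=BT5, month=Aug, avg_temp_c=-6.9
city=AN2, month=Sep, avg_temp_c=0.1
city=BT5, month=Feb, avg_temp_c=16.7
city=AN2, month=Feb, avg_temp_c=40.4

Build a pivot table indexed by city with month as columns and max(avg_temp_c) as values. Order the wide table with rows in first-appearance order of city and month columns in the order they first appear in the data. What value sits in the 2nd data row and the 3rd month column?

With rows in first-appearance order of city, row 2 is city=ZJ0. month columns in first-appearance order: Jul, Mar, Aug, Sep, Feb; column 3 is Aug.
Long rows with city=ZJ0, month=Aug: max(6.5, 70, 23.9) = 70.

70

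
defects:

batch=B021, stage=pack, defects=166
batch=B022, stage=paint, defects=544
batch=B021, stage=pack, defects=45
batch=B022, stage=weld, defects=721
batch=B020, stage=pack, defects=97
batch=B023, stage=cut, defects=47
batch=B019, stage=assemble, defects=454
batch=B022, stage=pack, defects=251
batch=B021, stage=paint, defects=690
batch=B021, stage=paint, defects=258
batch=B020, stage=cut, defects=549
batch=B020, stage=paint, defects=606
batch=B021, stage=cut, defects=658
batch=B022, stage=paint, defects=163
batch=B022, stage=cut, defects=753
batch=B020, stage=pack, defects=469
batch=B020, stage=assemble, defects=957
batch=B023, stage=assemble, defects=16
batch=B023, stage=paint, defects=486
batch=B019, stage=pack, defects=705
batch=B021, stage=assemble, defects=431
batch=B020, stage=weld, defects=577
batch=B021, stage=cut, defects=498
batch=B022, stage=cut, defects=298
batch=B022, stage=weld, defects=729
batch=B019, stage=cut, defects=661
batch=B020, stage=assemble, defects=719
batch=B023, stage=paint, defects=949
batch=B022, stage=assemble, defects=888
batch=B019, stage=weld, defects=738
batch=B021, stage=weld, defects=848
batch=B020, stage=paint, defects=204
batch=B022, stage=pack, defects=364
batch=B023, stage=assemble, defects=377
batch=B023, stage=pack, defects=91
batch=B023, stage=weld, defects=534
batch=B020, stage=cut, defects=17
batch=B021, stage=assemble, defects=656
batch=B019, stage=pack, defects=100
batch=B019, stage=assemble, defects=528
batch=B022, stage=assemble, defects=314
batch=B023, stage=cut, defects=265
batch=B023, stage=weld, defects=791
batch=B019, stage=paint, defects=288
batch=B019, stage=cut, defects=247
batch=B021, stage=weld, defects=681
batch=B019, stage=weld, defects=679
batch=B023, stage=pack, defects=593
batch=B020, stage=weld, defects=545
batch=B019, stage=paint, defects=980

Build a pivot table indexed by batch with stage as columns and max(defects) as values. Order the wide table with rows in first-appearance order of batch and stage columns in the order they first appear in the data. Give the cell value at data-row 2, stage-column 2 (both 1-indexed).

544

With rows in first-appearance order of batch, row 2 is batch=B022. stage columns in first-appearance order: pack, paint, weld, cut, assemble; column 2 is paint.
Long rows with batch=B022, stage=paint: max(544, 163) = 544.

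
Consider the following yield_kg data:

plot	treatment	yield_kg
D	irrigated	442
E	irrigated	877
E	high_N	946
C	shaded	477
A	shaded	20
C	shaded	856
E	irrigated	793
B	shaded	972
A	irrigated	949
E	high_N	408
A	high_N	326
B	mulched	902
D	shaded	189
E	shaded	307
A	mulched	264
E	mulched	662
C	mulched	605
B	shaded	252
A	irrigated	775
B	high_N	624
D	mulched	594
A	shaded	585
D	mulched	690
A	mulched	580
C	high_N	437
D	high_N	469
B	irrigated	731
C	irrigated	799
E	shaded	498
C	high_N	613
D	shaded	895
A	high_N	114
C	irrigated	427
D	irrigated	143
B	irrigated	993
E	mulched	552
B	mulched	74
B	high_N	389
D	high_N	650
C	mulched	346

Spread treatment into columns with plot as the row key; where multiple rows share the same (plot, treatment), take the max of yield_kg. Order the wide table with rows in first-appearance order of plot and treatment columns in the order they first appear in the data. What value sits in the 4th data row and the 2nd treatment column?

326

With rows in first-appearance order of plot, row 4 is plot=A. treatment columns in first-appearance order: irrigated, high_N, shaded, mulched; column 2 is high_N.
Long rows with plot=A, treatment=high_N: max(326, 114) = 326.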